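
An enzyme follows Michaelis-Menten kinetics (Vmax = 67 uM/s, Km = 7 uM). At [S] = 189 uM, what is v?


v = Vmax * [S] / (Km + [S])
v = 67 * 189 / (7 + 189)
v = 64.6071 uM/s

64.6071 uM/s


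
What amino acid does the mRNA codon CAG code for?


Standard genetic code lookup.
Codon CAG -> Gln

Gln


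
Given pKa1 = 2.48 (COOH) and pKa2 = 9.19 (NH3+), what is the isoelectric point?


pI = (pKa1 + pKa2) / 2
pI = (2.48 + 9.19) / 2
pI = 5.835

5.835


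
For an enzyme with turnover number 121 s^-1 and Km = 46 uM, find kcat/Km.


Catalytic efficiency = kcat / Km
= 121 / 46
= 2.6304 uM^-1*s^-1

2.6304 uM^-1*s^-1


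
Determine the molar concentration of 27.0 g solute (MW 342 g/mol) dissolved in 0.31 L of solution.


C = (mass / MW) / volume
C = (27.0 / 342) / 0.31
C = 0.2547 M

0.2547 M


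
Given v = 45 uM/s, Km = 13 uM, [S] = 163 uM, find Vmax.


Vmax = v * (Km + [S]) / [S]
Vmax = 45 * (13 + 163) / 163
Vmax = 48.589 uM/s

48.589 uM/s


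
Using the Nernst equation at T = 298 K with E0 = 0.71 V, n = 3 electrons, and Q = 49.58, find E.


E = E0 - (RT/nF) * ln(Q)
E = 0.71 - (8.314 * 298 / (3 * 96485)) * ln(49.58)
E = 0.6766 V

0.6766 V


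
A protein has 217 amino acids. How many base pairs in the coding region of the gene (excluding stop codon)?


Each amino acid = 1 codon = 3 bp
bp = 217 * 3 = 651 bp

651 bp


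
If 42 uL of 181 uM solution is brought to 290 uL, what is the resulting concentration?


C2 = C1 * V1 / V2
C2 = 181 * 42 / 290
C2 = 26.2138 uM

26.2138 uM


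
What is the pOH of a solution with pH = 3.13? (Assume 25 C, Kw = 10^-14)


pOH = 14 - pH
pOH = 14 - 3.13
pOH = 10.87

10.87


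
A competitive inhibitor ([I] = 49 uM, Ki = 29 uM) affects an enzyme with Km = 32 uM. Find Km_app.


Km_app = Km * (1 + [I]/Ki)
Km_app = 32 * (1 + 49/29)
Km_app = 86.069 uM

86.069 uM


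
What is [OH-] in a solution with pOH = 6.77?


[OH-] = 10^(-pOH)
[OH-] = 10^(-6.77)
[OH-] = 1.698e-07 M

1.698e-07 M


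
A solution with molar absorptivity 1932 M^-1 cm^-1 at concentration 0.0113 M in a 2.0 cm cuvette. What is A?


A = epsilon * c * l
A = 1932 * 0.0113 * 2.0
A = 43.6632

43.6632


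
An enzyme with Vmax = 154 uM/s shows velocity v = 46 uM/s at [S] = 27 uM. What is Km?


Km = [S] * (Vmax - v) / v
Km = 27 * (154 - 46) / 46
Km = 63.3913 uM

63.3913 uM


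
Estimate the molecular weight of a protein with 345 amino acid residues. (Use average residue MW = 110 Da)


MW = n_residues * 110 Da
MW = 345 * 110
MW = 37950 Da

37950 Da


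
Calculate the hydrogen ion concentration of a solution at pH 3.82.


[H+] = 10^(-pH)
[H+] = 10^(-3.82)
[H+] = 1.514e-04 M

1.514e-04 M


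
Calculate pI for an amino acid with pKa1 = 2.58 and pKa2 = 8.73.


pI = (pKa1 + pKa2) / 2
pI = (2.58 + 8.73) / 2
pI = 5.655

5.655


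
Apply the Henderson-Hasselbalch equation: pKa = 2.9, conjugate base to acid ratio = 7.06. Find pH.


pH = pKa + log10([A-]/[HA])
pH = 2.9 + log10(7.06)
pH = 3.7488

3.7488


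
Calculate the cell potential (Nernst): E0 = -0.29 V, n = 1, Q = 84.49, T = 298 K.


E = E0 - (RT/nF) * ln(Q)
E = -0.29 - (8.314 * 298 / (1 * 96485)) * ln(84.49)
E = -0.4039 V

-0.4039 V


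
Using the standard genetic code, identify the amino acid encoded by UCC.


Standard genetic code lookup.
Codon UCC -> Ser

Ser


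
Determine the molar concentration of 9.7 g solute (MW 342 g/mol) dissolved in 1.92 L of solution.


C = (mass / MW) / volume
C = (9.7 / 342) / 1.92
C = 0.0148 M

0.0148 M


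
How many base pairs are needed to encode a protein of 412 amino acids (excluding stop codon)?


Each amino acid = 1 codon = 3 bp
bp = 412 * 3 = 1236 bp

1236 bp


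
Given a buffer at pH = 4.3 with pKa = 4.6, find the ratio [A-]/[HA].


[A-]/[HA] = 10^(pH - pKa)
= 10^(4.3 - 4.6)
= 0.5012

0.5012


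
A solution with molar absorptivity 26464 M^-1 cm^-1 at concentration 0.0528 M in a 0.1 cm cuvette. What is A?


A = epsilon * c * l
A = 26464 * 0.0528 * 0.1
A = 139.7299

139.7299


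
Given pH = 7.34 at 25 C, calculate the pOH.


pOH = 14 - pH
pOH = 14 - 7.34
pOH = 6.66

6.66


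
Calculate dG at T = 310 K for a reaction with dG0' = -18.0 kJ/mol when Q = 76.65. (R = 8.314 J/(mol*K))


dG = dG0' + RT * ln(Q) / 1000
dG = -18.0 + 8.314 * 310 * ln(76.65) / 1000
dG = -6.8163 kJ/mol

-6.8163 kJ/mol


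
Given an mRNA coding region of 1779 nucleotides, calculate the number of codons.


codons = nucleotides / 3
codons = 1779 / 3 = 593

593


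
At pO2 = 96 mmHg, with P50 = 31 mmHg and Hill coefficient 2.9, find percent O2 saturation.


Y = pO2^n / (P50^n + pO2^n)
Y = 96^2.9 / (31^2.9 + 96^2.9)
Y = 96.37%

96.37%


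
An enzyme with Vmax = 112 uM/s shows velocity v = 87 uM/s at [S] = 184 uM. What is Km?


Km = [S] * (Vmax - v) / v
Km = 184 * (112 - 87) / 87
Km = 52.8736 uM

52.8736 uM


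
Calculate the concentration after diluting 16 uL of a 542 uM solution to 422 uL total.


C2 = C1 * V1 / V2
C2 = 542 * 16 / 422
C2 = 20.5498 uM

20.5498 uM


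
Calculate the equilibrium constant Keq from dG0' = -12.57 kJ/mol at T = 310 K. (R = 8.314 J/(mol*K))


Keq = exp(-dG0 * 1000 / (R * T))
Keq = exp(-(-12.57) * 1000 / (8.314 * 310))
Keq = 131.2523

131.2523


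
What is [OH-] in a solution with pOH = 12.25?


[OH-] = 10^(-pOH)
[OH-] = 10^(-12.25)
[OH-] = 5.623e-13 M

5.623e-13 M


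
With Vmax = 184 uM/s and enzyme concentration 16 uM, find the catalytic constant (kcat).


kcat = Vmax / [E]t
kcat = 184 / 16
kcat = 11.5 s^-1

11.5 s^-1


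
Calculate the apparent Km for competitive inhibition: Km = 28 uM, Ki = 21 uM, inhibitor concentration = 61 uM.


Km_app = Km * (1 + [I]/Ki)
Km_app = 28 * (1 + 61/21)
Km_app = 109.3333 uM

109.3333 uM


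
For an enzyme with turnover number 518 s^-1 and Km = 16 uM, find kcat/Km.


Catalytic efficiency = kcat / Km
= 518 / 16
= 32.375 uM^-1*s^-1

32.375 uM^-1*s^-1


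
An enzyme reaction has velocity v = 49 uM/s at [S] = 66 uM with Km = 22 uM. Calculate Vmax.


Vmax = v * (Km + [S]) / [S]
Vmax = 49 * (22 + 66) / 66
Vmax = 65.3333 uM/s

65.3333 uM/s


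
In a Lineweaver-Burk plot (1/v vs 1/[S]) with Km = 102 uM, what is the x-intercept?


x-intercept = -1/Km
= -1/102
= -0.0098 1/uM

-0.0098 1/uM


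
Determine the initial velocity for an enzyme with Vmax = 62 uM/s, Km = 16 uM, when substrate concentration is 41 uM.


v = Vmax * [S] / (Km + [S])
v = 62 * 41 / (16 + 41)
v = 44.5965 uM/s

44.5965 uM/s


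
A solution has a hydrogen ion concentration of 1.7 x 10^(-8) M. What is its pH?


pH = -log10([H+])
pH = -log10(1.7 x 10^(-8))
pH = 7.7696

7.7696


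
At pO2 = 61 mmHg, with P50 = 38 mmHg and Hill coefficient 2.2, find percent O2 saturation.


Y = pO2^n / (P50^n + pO2^n)
Y = 61^2.2 / (38^2.2 + 61^2.2)
Y = 73.91%

73.91%


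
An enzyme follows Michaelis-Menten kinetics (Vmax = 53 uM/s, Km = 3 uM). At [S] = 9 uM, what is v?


v = Vmax * [S] / (Km + [S])
v = 53 * 9 / (3 + 9)
v = 39.75 uM/s

39.75 uM/s


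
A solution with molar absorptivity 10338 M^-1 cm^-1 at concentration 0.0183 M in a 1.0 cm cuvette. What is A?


A = epsilon * c * l
A = 10338 * 0.0183 * 1.0
A = 189.1854

189.1854


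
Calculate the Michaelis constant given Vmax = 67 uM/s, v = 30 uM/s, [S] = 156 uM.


Km = [S] * (Vmax - v) / v
Km = 156 * (67 - 30) / 30
Km = 192.4 uM

192.4 uM


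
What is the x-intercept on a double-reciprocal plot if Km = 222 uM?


x-intercept = -1/Km
= -1/222
= -0.0045 1/uM

-0.0045 1/uM


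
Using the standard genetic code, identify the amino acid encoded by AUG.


Standard genetic code lookup.
Codon AUG -> Met (start)

Met (start)


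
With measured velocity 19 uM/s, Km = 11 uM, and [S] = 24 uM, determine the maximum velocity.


Vmax = v * (Km + [S]) / [S]
Vmax = 19 * (11 + 24) / 24
Vmax = 27.7083 uM/s

27.7083 uM/s


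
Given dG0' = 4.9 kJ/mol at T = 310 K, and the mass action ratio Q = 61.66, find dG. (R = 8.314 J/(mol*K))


dG = dG0' + RT * ln(Q) / 1000
dG = 4.9 + 8.314 * 310 * ln(61.66) / 1000
dG = 15.5229 kJ/mol

15.5229 kJ/mol


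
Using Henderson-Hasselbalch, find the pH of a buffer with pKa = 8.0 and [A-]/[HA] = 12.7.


pH = pKa + log10([A-]/[HA])
pH = 8.0 + log10(12.7)
pH = 9.1038

9.1038


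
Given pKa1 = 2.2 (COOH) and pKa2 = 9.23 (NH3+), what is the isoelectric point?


pI = (pKa1 + pKa2) / 2
pI = (2.2 + 9.23) / 2
pI = 5.715

5.715


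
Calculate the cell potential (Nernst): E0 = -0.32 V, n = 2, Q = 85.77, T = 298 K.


E = E0 - (RT/nF) * ln(Q)
E = -0.32 - (8.314 * 298 / (2 * 96485)) * ln(85.77)
E = -0.3772 V

-0.3772 V


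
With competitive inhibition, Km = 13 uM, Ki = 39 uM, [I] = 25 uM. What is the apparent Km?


Km_app = Km * (1 + [I]/Ki)
Km_app = 13 * (1 + 25/39)
Km_app = 21.3333 uM

21.3333 uM


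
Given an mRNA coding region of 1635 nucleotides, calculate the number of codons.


codons = nucleotides / 3
codons = 1635 / 3 = 545

545


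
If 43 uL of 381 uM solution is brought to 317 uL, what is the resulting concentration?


C2 = C1 * V1 / V2
C2 = 381 * 43 / 317
C2 = 51.6814 uM

51.6814 uM


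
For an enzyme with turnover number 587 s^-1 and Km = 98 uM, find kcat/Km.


Catalytic efficiency = kcat / Km
= 587 / 98
= 5.9898 uM^-1*s^-1

5.9898 uM^-1*s^-1


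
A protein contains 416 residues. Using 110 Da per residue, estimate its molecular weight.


MW = n_residues * 110 Da
MW = 416 * 110
MW = 45760 Da

45760 Da


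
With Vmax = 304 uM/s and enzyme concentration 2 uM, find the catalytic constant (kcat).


kcat = Vmax / [E]t
kcat = 304 / 2
kcat = 152.0 s^-1

152.0 s^-1


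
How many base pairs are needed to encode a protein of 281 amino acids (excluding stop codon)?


Each amino acid = 1 codon = 3 bp
bp = 281 * 3 = 843 bp

843 bp


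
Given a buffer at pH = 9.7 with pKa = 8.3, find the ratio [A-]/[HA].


[A-]/[HA] = 10^(pH - pKa)
= 10^(9.7 - 8.3)
= 25.1189

25.1189


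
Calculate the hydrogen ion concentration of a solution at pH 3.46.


[H+] = 10^(-pH)
[H+] = 10^(-3.46)
[H+] = 3.467e-04 M

3.467e-04 M


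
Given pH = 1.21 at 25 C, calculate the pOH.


pOH = 14 - pH
pOH = 14 - 1.21
pOH = 12.79

12.79


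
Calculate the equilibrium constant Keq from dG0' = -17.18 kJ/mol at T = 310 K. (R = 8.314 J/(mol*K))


Keq = exp(-dG0 * 1000 / (R * T))
Keq = exp(-(-17.18) * 1000 / (8.314 * 310))
Keq = 785.0812

785.0812


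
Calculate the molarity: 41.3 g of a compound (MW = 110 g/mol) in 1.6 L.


C = (mass / MW) / volume
C = (41.3 / 110) / 1.6
C = 0.2347 M

0.2347 M


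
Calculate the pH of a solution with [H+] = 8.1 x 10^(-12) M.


pH = -log10([H+])
pH = -log10(8.1 x 10^(-12))
pH = 11.0915

11.0915


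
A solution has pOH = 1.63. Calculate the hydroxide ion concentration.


[OH-] = 10^(-pOH)
[OH-] = 10^(-1.63)
[OH-] = 0.0234 M

0.0234 M


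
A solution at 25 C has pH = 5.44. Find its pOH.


pOH = 14 - pH
pOH = 14 - 5.44
pOH = 8.56

8.56


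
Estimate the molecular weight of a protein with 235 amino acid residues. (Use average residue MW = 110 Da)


MW = n_residues * 110 Da
MW = 235 * 110
MW = 25850 Da

25850 Da


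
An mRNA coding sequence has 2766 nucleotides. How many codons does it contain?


codons = nucleotides / 3
codons = 2766 / 3 = 922

922


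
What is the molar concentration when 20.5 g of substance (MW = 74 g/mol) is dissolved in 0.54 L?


C = (mass / MW) / volume
C = (20.5 / 74) / 0.54
C = 0.513 M

0.513 M


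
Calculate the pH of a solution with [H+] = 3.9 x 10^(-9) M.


pH = -log10([H+])
pH = -log10(3.9 x 10^(-9))
pH = 8.4089

8.4089


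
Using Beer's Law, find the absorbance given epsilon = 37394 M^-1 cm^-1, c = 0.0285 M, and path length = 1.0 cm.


A = epsilon * c * l
A = 37394 * 0.0285 * 1.0
A = 1065.729

1065.729


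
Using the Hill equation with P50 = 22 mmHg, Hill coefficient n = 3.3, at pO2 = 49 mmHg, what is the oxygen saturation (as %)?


Y = pO2^n / (P50^n + pO2^n)
Y = 49^3.3 / (22^3.3 + 49^3.3)
Y = 93.36%

93.36%


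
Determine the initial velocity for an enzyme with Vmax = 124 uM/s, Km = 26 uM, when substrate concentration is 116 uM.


v = Vmax * [S] / (Km + [S])
v = 124 * 116 / (26 + 116)
v = 101.2958 uM/s

101.2958 uM/s


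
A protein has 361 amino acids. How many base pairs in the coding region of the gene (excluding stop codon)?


Each amino acid = 1 codon = 3 bp
bp = 361 * 3 = 1083 bp

1083 bp


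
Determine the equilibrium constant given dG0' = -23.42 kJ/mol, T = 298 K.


Keq = exp(-dG0 * 1000 / (R * T))
Keq = exp(-(-23.42) * 1000 / (8.314 * 298))
Keq = 12743.836

12743.836


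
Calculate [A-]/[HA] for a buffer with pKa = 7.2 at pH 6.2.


[A-]/[HA] = 10^(pH - pKa)
= 10^(6.2 - 7.2)
= 0.1

0.1


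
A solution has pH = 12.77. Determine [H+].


[H+] = 10^(-pH)
[H+] = 10^(-12.77)
[H+] = 1.698e-13 M

1.698e-13 M


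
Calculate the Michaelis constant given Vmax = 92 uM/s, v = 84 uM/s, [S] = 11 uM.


Km = [S] * (Vmax - v) / v
Km = 11 * (92 - 84) / 84
Km = 1.0476 uM

1.0476 uM


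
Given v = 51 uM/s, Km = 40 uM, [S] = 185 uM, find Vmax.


Vmax = v * (Km + [S]) / [S]
Vmax = 51 * (40 + 185) / 185
Vmax = 62.027 uM/s

62.027 uM/s


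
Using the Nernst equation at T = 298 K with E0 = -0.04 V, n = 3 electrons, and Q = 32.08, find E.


E = E0 - (RT/nF) * ln(Q)
E = -0.04 - (8.314 * 298 / (3 * 96485)) * ln(32.08)
E = -0.0697 V

-0.0697 V


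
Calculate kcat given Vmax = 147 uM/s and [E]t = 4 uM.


kcat = Vmax / [E]t
kcat = 147 / 4
kcat = 36.75 s^-1

36.75 s^-1


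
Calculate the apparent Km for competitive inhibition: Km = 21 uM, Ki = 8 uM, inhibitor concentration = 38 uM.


Km_app = Km * (1 + [I]/Ki)
Km_app = 21 * (1 + 38/8)
Km_app = 120.75 uM

120.75 uM


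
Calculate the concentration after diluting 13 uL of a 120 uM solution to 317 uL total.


C2 = C1 * V1 / V2
C2 = 120 * 13 / 317
C2 = 4.9211 uM

4.9211 uM


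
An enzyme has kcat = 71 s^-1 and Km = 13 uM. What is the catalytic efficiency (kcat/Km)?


Catalytic efficiency = kcat / Km
= 71 / 13
= 5.4615 uM^-1*s^-1

5.4615 uM^-1*s^-1


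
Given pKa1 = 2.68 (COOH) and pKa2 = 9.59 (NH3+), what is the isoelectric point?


pI = (pKa1 + pKa2) / 2
pI = (2.68 + 9.59) / 2
pI = 6.135

6.135


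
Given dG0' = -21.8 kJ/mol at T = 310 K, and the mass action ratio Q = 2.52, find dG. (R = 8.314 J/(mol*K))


dG = dG0' + RT * ln(Q) / 1000
dG = -21.8 + 8.314 * 310 * ln(2.52) / 1000
dG = -19.4179 kJ/mol

-19.4179 kJ/mol


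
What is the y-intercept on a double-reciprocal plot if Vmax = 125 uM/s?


y-intercept = 1/Vmax
= 1/125
= 0.008 s/uM

0.008 s/uM


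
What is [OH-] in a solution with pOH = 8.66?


[OH-] = 10^(-pOH)
[OH-] = 10^(-8.66)
[OH-] = 2.188e-09 M

2.188e-09 M


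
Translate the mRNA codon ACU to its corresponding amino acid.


Standard genetic code lookup.
Codon ACU -> Thr

Thr


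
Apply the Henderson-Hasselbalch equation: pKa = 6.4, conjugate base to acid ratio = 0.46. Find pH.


pH = pKa + log10([A-]/[HA])
pH = 6.4 + log10(0.46)
pH = 6.0628

6.0628


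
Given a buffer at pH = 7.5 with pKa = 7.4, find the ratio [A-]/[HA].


[A-]/[HA] = 10^(pH - pKa)
= 10^(7.5 - 7.4)
= 1.2589

1.2589


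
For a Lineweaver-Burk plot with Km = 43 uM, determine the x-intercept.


x-intercept = -1/Km
= -1/43
= -0.0233 1/uM

-0.0233 1/uM


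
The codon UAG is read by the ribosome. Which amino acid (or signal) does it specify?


Standard genetic code lookup.
Codon UAG -> Stop

Stop


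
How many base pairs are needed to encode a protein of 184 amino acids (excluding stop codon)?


Each amino acid = 1 codon = 3 bp
bp = 184 * 3 = 552 bp

552 bp


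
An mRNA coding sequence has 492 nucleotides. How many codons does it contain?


codons = nucleotides / 3
codons = 492 / 3 = 164

164


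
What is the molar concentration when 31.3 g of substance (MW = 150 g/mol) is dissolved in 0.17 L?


C = (mass / MW) / volume
C = (31.3 / 150) / 0.17
C = 1.2275 M

1.2275 M


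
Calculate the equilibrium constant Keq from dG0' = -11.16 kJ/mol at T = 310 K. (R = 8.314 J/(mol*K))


Keq = exp(-dG0 * 1000 / (R * T))
Keq = exp(-(-11.16) * 1000 / (8.314 * 310))
Keq = 75.9478

75.9478


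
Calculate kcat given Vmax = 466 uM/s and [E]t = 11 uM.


kcat = Vmax / [E]t
kcat = 466 / 11
kcat = 42.3636 s^-1

42.3636 s^-1


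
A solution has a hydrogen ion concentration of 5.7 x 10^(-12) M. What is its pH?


pH = -log10([H+])
pH = -log10(5.7 x 10^(-12))
pH = 11.2441

11.2441


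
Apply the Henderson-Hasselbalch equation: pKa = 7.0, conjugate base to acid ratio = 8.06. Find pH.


pH = pKa + log10([A-]/[HA])
pH = 7.0 + log10(8.06)
pH = 7.9063

7.9063


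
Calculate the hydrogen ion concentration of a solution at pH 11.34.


[H+] = 10^(-pH)
[H+] = 10^(-11.34)
[H+] = 4.571e-12 M

4.571e-12 M


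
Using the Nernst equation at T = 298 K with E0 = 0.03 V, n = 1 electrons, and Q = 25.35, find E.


E = E0 - (RT/nF) * ln(Q)
E = 0.03 - (8.314 * 298 / (1 * 96485)) * ln(25.35)
E = -0.053 V

-0.053 V


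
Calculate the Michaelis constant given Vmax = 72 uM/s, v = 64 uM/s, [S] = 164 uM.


Km = [S] * (Vmax - v) / v
Km = 164 * (72 - 64) / 64
Km = 20.5 uM

20.5 uM


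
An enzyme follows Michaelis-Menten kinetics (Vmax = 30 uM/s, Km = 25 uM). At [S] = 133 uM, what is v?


v = Vmax * [S] / (Km + [S])
v = 30 * 133 / (25 + 133)
v = 25.2532 uM/s

25.2532 uM/s


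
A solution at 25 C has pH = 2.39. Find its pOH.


pOH = 14 - pH
pOH = 14 - 2.39
pOH = 11.61

11.61


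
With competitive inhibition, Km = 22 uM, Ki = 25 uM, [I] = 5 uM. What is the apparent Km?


Km_app = Km * (1 + [I]/Ki)
Km_app = 22 * (1 + 5/25)
Km_app = 26.4 uM

26.4 uM


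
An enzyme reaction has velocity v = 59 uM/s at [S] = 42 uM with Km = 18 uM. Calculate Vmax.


Vmax = v * (Km + [S]) / [S]
Vmax = 59 * (18 + 42) / 42
Vmax = 84.2857 uM/s

84.2857 uM/s


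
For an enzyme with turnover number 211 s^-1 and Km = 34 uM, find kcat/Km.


Catalytic efficiency = kcat / Km
= 211 / 34
= 6.2059 uM^-1*s^-1

6.2059 uM^-1*s^-1


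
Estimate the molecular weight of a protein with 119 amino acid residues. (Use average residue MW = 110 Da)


MW = n_residues * 110 Da
MW = 119 * 110
MW = 13090 Da

13090 Da


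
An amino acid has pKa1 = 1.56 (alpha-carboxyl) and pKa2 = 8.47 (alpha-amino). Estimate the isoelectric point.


pI = (pKa1 + pKa2) / 2
pI = (1.56 + 8.47) / 2
pI = 5.015

5.015


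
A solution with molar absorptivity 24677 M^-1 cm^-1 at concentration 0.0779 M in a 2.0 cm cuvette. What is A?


A = epsilon * c * l
A = 24677 * 0.0779 * 2.0
A = 3844.6766

3844.6766


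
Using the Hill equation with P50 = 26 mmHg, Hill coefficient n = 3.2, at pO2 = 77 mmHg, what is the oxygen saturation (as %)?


Y = pO2^n / (P50^n + pO2^n)
Y = 77^3.2 / (26^3.2 + 77^3.2)
Y = 96.99%

96.99%


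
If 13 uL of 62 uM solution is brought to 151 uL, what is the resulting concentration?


C2 = C1 * V1 / V2
C2 = 62 * 13 / 151
C2 = 5.3377 uM

5.3377 uM


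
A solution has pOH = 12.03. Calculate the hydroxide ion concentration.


[OH-] = 10^(-pOH)
[OH-] = 10^(-12.03)
[OH-] = 9.333e-13 M

9.333e-13 M


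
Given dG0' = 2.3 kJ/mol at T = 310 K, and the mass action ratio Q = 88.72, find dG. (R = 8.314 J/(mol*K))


dG = dG0' + RT * ln(Q) / 1000
dG = 2.3 + 8.314 * 310 * ln(88.72) / 1000
dG = 13.8606 kJ/mol

13.8606 kJ/mol


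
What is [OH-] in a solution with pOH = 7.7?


[OH-] = 10^(-pOH)
[OH-] = 10^(-7.7)
[OH-] = 1.995e-08 M

1.995e-08 M


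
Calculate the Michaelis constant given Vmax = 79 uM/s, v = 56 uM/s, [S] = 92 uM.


Km = [S] * (Vmax - v) / v
Km = 92 * (79 - 56) / 56
Km = 37.7857 uM

37.7857 uM


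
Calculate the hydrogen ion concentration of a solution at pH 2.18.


[H+] = 10^(-pH)
[H+] = 10^(-2.18)
[H+] = 0.0066 M

0.0066 M


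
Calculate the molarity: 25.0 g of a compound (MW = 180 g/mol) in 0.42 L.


C = (mass / MW) / volume
C = (25.0 / 180) / 0.42
C = 0.3307 M

0.3307 M


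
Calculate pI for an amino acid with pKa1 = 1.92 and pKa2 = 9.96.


pI = (pKa1 + pKa2) / 2
pI = (1.92 + 9.96) / 2
pI = 5.94

5.94


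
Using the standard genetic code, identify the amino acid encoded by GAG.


Standard genetic code lookup.
Codon GAG -> Glu

Glu


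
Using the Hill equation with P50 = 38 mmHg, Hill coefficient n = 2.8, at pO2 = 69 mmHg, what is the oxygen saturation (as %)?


Y = pO2^n / (P50^n + pO2^n)
Y = 69^2.8 / (38^2.8 + 69^2.8)
Y = 84.16%

84.16%


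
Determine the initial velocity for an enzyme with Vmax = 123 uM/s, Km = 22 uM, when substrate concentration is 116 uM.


v = Vmax * [S] / (Km + [S])
v = 123 * 116 / (22 + 116)
v = 103.3913 uM/s

103.3913 uM/s


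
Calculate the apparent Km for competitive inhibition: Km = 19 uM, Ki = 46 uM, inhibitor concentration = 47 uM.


Km_app = Km * (1 + [I]/Ki)
Km_app = 19 * (1 + 47/46)
Km_app = 38.413 uM

38.413 uM


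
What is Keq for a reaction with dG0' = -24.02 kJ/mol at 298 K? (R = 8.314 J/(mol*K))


Keq = exp(-dG0 * 1000 / (R * T))
Keq = exp(-(-24.02) * 1000 / (8.314 * 298))
Keq = 16235.8261

16235.8261


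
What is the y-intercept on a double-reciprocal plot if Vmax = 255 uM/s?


y-intercept = 1/Vmax
= 1/255
= 0.0039 s/uM

0.0039 s/uM


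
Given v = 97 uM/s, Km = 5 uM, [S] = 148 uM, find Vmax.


Vmax = v * (Km + [S]) / [S]
Vmax = 97 * (5 + 148) / 148
Vmax = 100.277 uM/s

100.277 uM/s


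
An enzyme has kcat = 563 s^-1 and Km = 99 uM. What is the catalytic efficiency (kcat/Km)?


Catalytic efficiency = kcat / Km
= 563 / 99
= 5.6869 uM^-1*s^-1

5.6869 uM^-1*s^-1


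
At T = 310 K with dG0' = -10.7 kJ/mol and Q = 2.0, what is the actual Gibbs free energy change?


dG = dG0' + RT * ln(Q) / 1000
dG = -10.7 + 8.314 * 310 * ln(2.0) / 1000
dG = -8.9135 kJ/mol

-8.9135 kJ/mol


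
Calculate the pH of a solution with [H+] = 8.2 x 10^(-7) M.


pH = -log10([H+])
pH = -log10(8.2 x 10^(-7))
pH = 6.0862

6.0862


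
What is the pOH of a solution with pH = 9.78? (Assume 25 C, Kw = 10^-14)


pOH = 14 - pH
pOH = 14 - 9.78
pOH = 4.22

4.22


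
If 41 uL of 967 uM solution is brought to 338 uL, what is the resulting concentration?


C2 = C1 * V1 / V2
C2 = 967 * 41 / 338
C2 = 117.2988 uM

117.2988 uM


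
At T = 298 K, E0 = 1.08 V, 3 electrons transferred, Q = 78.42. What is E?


E = E0 - (RT/nF) * ln(Q)
E = 1.08 - (8.314 * 298 / (3 * 96485)) * ln(78.42)
E = 1.0427 V

1.0427 V


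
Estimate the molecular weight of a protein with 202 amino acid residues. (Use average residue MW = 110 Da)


MW = n_residues * 110 Da
MW = 202 * 110
MW = 22220 Da

22220 Da


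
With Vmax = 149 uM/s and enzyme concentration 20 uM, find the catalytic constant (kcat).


kcat = Vmax / [E]t
kcat = 149 / 20
kcat = 7.45 s^-1

7.45 s^-1


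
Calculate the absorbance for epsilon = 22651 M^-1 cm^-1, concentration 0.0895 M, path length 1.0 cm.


A = epsilon * c * l
A = 22651 * 0.0895 * 1.0
A = 2027.2645

2027.2645


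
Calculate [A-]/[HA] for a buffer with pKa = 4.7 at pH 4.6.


[A-]/[HA] = 10^(pH - pKa)
= 10^(4.6 - 4.7)
= 0.7943

0.7943


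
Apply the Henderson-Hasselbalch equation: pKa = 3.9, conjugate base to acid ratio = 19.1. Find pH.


pH = pKa + log10([A-]/[HA])
pH = 3.9 + log10(19.1)
pH = 5.181

5.181


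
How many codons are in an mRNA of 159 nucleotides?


codons = nucleotides / 3
codons = 159 / 3 = 53

53


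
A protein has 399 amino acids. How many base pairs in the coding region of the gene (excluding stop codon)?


Each amino acid = 1 codon = 3 bp
bp = 399 * 3 = 1197 bp

1197 bp


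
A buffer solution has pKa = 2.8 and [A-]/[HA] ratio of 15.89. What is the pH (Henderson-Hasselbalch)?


pH = pKa + log10([A-]/[HA])
pH = 2.8 + log10(15.89)
pH = 4.0011

4.0011


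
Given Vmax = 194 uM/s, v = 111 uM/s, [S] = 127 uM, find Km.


Km = [S] * (Vmax - v) / v
Km = 127 * (194 - 111) / 111
Km = 94.964 uM

94.964 uM


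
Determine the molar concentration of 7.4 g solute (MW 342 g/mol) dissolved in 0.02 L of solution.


C = (mass / MW) / volume
C = (7.4 / 342) / 0.02
C = 1.0819 M

1.0819 M


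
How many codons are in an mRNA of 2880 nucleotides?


codons = nucleotides / 3
codons = 2880 / 3 = 960

960


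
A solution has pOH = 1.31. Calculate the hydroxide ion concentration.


[OH-] = 10^(-pOH)
[OH-] = 10^(-1.31)
[OH-] = 0.049 M

0.049 M


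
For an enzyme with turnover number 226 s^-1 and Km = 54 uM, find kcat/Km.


Catalytic efficiency = kcat / Km
= 226 / 54
= 4.1852 uM^-1*s^-1

4.1852 uM^-1*s^-1


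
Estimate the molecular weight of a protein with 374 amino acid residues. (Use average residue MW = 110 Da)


MW = n_residues * 110 Da
MW = 374 * 110
MW = 41140 Da

41140 Da


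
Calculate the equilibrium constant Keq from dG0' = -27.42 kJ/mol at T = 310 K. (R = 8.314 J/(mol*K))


Keq = exp(-dG0 * 1000 / (R * T))
Keq = exp(-(-27.42) * 1000 / (8.314 * 310))
Keq = 41725.8342

41725.8342


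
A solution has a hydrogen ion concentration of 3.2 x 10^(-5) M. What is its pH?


pH = -log10([H+])
pH = -log10(3.2 x 10^(-5))
pH = 4.4949

4.4949


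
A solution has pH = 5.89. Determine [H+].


[H+] = 10^(-pH)
[H+] = 10^(-5.89)
[H+] = 1.288e-06 M

1.288e-06 M


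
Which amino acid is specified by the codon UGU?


Standard genetic code lookup.
Codon UGU -> Cys

Cys


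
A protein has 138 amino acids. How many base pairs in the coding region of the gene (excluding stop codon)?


Each amino acid = 1 codon = 3 bp
bp = 138 * 3 = 414 bp

414 bp


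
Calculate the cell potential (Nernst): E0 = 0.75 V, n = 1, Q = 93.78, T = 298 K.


E = E0 - (RT/nF) * ln(Q)
E = 0.75 - (8.314 * 298 / (1 * 96485)) * ln(93.78)
E = 0.6334 V

0.6334 V


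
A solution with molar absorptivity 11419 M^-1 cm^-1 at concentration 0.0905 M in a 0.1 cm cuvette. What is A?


A = epsilon * c * l
A = 11419 * 0.0905 * 0.1
A = 103.3419

103.3419


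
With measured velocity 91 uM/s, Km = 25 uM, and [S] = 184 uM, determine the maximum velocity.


Vmax = v * (Km + [S]) / [S]
Vmax = 91 * (25 + 184) / 184
Vmax = 103.3641 uM/s

103.3641 uM/s


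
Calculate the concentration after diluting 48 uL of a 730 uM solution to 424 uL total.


C2 = C1 * V1 / V2
C2 = 730 * 48 / 424
C2 = 82.6415 uM

82.6415 uM


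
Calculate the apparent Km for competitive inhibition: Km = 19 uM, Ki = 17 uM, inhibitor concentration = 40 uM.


Km_app = Km * (1 + [I]/Ki)
Km_app = 19 * (1 + 40/17)
Km_app = 63.7059 uM

63.7059 uM


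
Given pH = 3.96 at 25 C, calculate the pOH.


pOH = 14 - pH
pOH = 14 - 3.96
pOH = 10.04

10.04


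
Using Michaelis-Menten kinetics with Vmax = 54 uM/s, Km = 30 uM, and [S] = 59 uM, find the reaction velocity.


v = Vmax * [S] / (Km + [S])
v = 54 * 59 / (30 + 59)
v = 35.7978 uM/s

35.7978 uM/s


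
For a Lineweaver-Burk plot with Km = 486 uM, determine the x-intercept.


x-intercept = -1/Km
= -1/486
= -0.0021 1/uM

-0.0021 1/uM


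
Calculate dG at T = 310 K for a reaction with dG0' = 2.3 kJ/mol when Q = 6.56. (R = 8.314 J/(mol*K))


dG = dG0' + RT * ln(Q) / 1000
dG = 2.3 + 8.314 * 310 * ln(6.56) / 1000
dG = 7.148 kJ/mol

7.148 kJ/mol


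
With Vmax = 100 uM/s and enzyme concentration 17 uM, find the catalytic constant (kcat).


kcat = Vmax / [E]t
kcat = 100 / 17
kcat = 5.8824 s^-1

5.8824 s^-1


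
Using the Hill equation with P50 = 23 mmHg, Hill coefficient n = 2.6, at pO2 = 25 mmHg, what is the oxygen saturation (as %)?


Y = pO2^n / (P50^n + pO2^n)
Y = 25^2.6 / (23^2.6 + 25^2.6)
Y = 55.4%

55.4%


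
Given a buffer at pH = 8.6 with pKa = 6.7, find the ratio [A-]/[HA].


[A-]/[HA] = 10^(pH - pKa)
= 10^(8.6 - 6.7)
= 79.4328

79.4328


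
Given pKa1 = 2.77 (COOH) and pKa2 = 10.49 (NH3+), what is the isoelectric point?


pI = (pKa1 + pKa2) / 2
pI = (2.77 + 10.49) / 2
pI = 6.63

6.63


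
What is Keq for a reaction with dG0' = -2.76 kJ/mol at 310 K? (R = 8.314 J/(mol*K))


Keq = exp(-dG0 * 1000 / (R * T))
Keq = exp(-(-2.76) * 1000 / (8.314 * 310))
Keq = 2.9179

2.9179


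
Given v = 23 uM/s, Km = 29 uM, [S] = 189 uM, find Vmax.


Vmax = v * (Km + [S]) / [S]
Vmax = 23 * (29 + 189) / 189
Vmax = 26.5291 uM/s

26.5291 uM/s


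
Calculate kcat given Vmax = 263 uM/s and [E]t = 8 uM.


kcat = Vmax / [E]t
kcat = 263 / 8
kcat = 32.875 s^-1

32.875 s^-1


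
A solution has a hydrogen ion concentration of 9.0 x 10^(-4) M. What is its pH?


pH = -log10([H+])
pH = -log10(9.0 x 10^(-4))
pH = 3.0458

3.0458


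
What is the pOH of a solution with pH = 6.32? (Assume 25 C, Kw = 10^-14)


pOH = 14 - pH
pOH = 14 - 6.32
pOH = 7.68

7.68


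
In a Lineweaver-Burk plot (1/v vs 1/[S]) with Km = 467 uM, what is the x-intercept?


x-intercept = -1/Km
= -1/467
= -0.0021 1/uM

-0.0021 1/uM


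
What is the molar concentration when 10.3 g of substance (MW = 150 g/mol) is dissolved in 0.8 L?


C = (mass / MW) / volume
C = (10.3 / 150) / 0.8
C = 0.0858 M

0.0858 M


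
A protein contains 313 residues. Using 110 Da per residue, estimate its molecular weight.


MW = n_residues * 110 Da
MW = 313 * 110
MW = 34430 Da

34430 Da


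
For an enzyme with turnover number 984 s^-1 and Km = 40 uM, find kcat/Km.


Catalytic efficiency = kcat / Km
= 984 / 40
= 24.6 uM^-1*s^-1

24.6 uM^-1*s^-1


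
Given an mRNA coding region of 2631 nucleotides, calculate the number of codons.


codons = nucleotides / 3
codons = 2631 / 3 = 877

877


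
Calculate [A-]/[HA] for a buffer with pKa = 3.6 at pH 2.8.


[A-]/[HA] = 10^(pH - pKa)
= 10^(2.8 - 3.6)
= 0.1585

0.1585


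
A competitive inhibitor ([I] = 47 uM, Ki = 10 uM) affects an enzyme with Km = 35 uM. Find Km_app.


Km_app = Km * (1 + [I]/Ki)
Km_app = 35 * (1 + 47/10)
Km_app = 199.5 uM

199.5 uM


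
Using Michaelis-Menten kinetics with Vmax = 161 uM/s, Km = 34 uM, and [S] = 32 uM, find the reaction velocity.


v = Vmax * [S] / (Km + [S])
v = 161 * 32 / (34 + 32)
v = 78.0606 uM/s

78.0606 uM/s


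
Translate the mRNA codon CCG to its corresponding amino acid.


Standard genetic code lookup.
Codon CCG -> Pro

Pro


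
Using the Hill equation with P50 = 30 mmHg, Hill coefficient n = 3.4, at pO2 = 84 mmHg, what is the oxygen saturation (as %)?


Y = pO2^n / (P50^n + pO2^n)
Y = 84^3.4 / (30^3.4 + 84^3.4)
Y = 97.07%

97.07%


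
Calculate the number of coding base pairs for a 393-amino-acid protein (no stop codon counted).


Each amino acid = 1 codon = 3 bp
bp = 393 * 3 = 1179 bp

1179 bp


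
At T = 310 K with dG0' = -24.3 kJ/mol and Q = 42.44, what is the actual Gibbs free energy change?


dG = dG0' + RT * ln(Q) / 1000
dG = -24.3 + 8.314 * 310 * ln(42.44) / 1000
dG = -14.6399 kJ/mol

-14.6399 kJ/mol


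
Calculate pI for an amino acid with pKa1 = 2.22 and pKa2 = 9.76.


pI = (pKa1 + pKa2) / 2
pI = (2.22 + 9.76) / 2
pI = 5.99

5.99


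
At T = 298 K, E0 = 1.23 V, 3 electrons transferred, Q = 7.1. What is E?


E = E0 - (RT/nF) * ln(Q)
E = 1.23 - (8.314 * 298 / (3 * 96485)) * ln(7.1)
E = 1.2132 V

1.2132 V


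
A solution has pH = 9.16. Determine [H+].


[H+] = 10^(-pH)
[H+] = 10^(-9.16)
[H+] = 6.918e-10 M

6.918e-10 M


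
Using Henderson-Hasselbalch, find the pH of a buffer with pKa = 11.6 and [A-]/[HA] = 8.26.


pH = pKa + log10([A-]/[HA])
pH = 11.6 + log10(8.26)
pH = 12.517

12.517


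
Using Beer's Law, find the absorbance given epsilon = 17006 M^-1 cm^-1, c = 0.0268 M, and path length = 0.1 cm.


A = epsilon * c * l
A = 17006 * 0.0268 * 0.1
A = 45.5761

45.5761


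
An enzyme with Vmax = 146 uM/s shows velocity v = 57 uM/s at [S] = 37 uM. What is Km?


Km = [S] * (Vmax - v) / v
Km = 37 * (146 - 57) / 57
Km = 57.7719 uM

57.7719 uM


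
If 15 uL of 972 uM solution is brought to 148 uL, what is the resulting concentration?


C2 = C1 * V1 / V2
C2 = 972 * 15 / 148
C2 = 98.5135 uM

98.5135 uM


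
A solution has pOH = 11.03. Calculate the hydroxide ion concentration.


[OH-] = 10^(-pOH)
[OH-] = 10^(-11.03)
[OH-] = 9.333e-12 M

9.333e-12 M


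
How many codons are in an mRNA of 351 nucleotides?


codons = nucleotides / 3
codons = 351 / 3 = 117

117


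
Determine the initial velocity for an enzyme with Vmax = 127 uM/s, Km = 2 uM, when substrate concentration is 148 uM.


v = Vmax * [S] / (Km + [S])
v = 127 * 148 / (2 + 148)
v = 125.3067 uM/s

125.3067 uM/s


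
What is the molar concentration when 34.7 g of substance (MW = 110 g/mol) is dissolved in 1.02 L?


C = (mass / MW) / volume
C = (34.7 / 110) / 1.02
C = 0.3093 M

0.3093 M


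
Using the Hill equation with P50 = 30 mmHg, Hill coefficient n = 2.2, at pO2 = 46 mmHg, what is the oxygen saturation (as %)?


Y = pO2^n / (P50^n + pO2^n)
Y = 46^2.2 / (30^2.2 + 46^2.2)
Y = 71.92%

71.92%


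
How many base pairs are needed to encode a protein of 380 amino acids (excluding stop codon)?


Each amino acid = 1 codon = 3 bp
bp = 380 * 3 = 1140 bp

1140 bp


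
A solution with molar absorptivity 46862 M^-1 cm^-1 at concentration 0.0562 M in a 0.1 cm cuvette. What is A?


A = epsilon * c * l
A = 46862 * 0.0562 * 0.1
A = 263.3644

263.3644


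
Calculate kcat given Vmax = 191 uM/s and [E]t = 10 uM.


kcat = Vmax / [E]t
kcat = 191 / 10
kcat = 19.1 s^-1

19.1 s^-1


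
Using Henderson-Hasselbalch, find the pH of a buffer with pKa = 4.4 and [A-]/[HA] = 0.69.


pH = pKa + log10([A-]/[HA])
pH = 4.4 + log10(0.69)
pH = 4.2388

4.2388


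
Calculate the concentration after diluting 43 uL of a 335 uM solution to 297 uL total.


C2 = C1 * V1 / V2
C2 = 335 * 43 / 297
C2 = 48.5017 uM

48.5017 uM


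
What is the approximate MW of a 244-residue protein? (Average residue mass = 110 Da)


MW = n_residues * 110 Da
MW = 244 * 110
MW = 26840 Da

26840 Da


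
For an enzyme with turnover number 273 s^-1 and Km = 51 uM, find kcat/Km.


Catalytic efficiency = kcat / Km
= 273 / 51
= 5.3529 uM^-1*s^-1

5.3529 uM^-1*s^-1


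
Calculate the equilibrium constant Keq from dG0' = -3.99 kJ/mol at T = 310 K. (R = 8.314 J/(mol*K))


Keq = exp(-dG0 * 1000 / (R * T))
Keq = exp(-(-3.99) * 1000 / (8.314 * 310))
Keq = 4.7026

4.7026


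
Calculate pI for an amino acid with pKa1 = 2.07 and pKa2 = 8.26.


pI = (pKa1 + pKa2) / 2
pI = (2.07 + 8.26) / 2
pI = 5.165

5.165


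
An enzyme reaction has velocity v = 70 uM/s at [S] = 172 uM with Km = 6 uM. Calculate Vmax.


Vmax = v * (Km + [S]) / [S]
Vmax = 70 * (6 + 172) / 172
Vmax = 72.4419 uM/s

72.4419 uM/s


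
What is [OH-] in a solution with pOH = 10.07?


[OH-] = 10^(-pOH)
[OH-] = 10^(-10.07)
[OH-] = 8.511e-11 M

8.511e-11 M


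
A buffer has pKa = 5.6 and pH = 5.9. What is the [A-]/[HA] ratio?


[A-]/[HA] = 10^(pH - pKa)
= 10^(5.9 - 5.6)
= 1.9953

1.9953


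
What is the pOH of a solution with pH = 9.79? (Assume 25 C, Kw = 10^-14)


pOH = 14 - pH
pOH = 14 - 9.79
pOH = 4.21

4.21


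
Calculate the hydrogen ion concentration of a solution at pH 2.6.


[H+] = 10^(-pH)
[H+] = 10^(-2.6)
[H+] = 0.0025 M

0.0025 M


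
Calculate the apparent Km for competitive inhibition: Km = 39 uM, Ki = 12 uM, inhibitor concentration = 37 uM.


Km_app = Km * (1 + [I]/Ki)
Km_app = 39 * (1 + 37/12)
Km_app = 159.25 uM

159.25 uM


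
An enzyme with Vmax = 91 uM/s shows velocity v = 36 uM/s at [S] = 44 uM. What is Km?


Km = [S] * (Vmax - v) / v
Km = 44 * (91 - 36) / 36
Km = 67.2222 uM

67.2222 uM


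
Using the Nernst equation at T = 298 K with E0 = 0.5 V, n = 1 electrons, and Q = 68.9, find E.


E = E0 - (RT/nF) * ln(Q)
E = 0.5 - (8.314 * 298 / (1 * 96485)) * ln(68.9)
E = 0.3913 V

0.3913 V


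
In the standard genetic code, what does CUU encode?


Standard genetic code lookup.
Codon CUU -> Leu

Leu


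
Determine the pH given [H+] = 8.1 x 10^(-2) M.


pH = -log10([H+])
pH = -log10(8.1 x 10^(-2))
pH = 1.0915

1.0915


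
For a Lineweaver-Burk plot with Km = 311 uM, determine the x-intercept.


x-intercept = -1/Km
= -1/311
= -0.0032 1/uM

-0.0032 1/uM


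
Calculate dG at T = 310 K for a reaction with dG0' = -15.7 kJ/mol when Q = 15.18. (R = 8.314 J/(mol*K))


dG = dG0' + RT * ln(Q) / 1000
dG = -15.7 + 8.314 * 310 * ln(15.18) / 1000
dG = -8.6897 kJ/mol

-8.6897 kJ/mol


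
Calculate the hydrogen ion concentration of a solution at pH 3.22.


[H+] = 10^(-pH)
[H+] = 10^(-3.22)
[H+] = 6.026e-04 M

6.026e-04 M


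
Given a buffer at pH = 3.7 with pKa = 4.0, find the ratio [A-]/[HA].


[A-]/[HA] = 10^(pH - pKa)
= 10^(3.7 - 4.0)
= 0.5012

0.5012


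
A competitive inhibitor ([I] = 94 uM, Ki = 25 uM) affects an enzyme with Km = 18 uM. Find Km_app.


Km_app = Km * (1 + [I]/Ki)
Km_app = 18 * (1 + 94/25)
Km_app = 85.68 uM

85.68 uM


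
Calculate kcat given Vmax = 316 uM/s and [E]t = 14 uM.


kcat = Vmax / [E]t
kcat = 316 / 14
kcat = 22.5714 s^-1

22.5714 s^-1


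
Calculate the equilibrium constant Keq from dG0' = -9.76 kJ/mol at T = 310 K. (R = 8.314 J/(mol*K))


Keq = exp(-dG0 * 1000 / (R * T))
Keq = exp(-(-9.76) * 1000 / (8.314 * 310))
Keq = 44.1172

44.1172


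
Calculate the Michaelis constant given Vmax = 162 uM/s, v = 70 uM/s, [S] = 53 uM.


Km = [S] * (Vmax - v) / v
Km = 53 * (162 - 70) / 70
Km = 69.6571 uM

69.6571 uM


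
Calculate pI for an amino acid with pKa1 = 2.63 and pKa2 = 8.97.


pI = (pKa1 + pKa2) / 2
pI = (2.63 + 8.97) / 2
pI = 5.8

5.8


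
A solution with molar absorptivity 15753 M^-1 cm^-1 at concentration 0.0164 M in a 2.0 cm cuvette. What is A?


A = epsilon * c * l
A = 15753 * 0.0164 * 2.0
A = 516.6984

516.6984


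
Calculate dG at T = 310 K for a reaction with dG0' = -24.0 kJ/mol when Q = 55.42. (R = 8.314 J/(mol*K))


dG = dG0' + RT * ln(Q) / 1000
dG = -24.0 + 8.314 * 310 * ln(55.42) / 1000
dG = -13.6521 kJ/mol

-13.6521 kJ/mol


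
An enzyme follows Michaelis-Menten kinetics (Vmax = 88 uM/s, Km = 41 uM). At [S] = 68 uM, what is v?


v = Vmax * [S] / (Km + [S])
v = 88 * 68 / (41 + 68)
v = 54.8991 uM/s

54.8991 uM/s


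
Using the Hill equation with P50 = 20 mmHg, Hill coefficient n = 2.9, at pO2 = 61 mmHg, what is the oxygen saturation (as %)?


Y = pO2^n / (P50^n + pO2^n)
Y = 61^2.9 / (20^2.9 + 61^2.9)
Y = 96.21%

96.21%


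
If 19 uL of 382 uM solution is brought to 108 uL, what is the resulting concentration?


C2 = C1 * V1 / V2
C2 = 382 * 19 / 108
C2 = 67.2037 uM

67.2037 uM


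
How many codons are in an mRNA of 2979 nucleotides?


codons = nucleotides / 3
codons = 2979 / 3 = 993

993


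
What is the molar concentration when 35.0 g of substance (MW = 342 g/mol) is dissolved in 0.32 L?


C = (mass / MW) / volume
C = (35.0 / 342) / 0.32
C = 0.3198 M

0.3198 M


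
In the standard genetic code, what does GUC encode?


Standard genetic code lookup.
Codon GUC -> Val

Val


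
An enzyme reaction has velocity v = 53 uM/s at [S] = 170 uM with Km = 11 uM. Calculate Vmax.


Vmax = v * (Km + [S]) / [S]
Vmax = 53 * (11 + 170) / 170
Vmax = 56.4294 uM/s

56.4294 uM/s


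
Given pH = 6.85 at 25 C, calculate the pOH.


pOH = 14 - pH
pOH = 14 - 6.85
pOH = 7.15

7.15


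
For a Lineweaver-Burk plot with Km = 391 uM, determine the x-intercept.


x-intercept = -1/Km
= -1/391
= -0.0026 1/uM

-0.0026 1/uM


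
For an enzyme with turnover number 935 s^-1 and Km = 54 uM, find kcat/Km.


Catalytic efficiency = kcat / Km
= 935 / 54
= 17.3148 uM^-1*s^-1

17.3148 uM^-1*s^-1
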